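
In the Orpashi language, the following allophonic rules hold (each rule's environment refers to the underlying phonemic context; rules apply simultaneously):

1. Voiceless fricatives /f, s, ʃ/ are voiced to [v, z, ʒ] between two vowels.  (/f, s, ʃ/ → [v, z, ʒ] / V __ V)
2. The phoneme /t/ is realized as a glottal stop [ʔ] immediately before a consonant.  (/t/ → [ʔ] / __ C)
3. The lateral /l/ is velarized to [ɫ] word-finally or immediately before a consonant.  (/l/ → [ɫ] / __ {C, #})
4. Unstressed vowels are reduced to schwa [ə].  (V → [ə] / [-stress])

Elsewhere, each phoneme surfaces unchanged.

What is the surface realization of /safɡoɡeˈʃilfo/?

/s/ (word-initial) fails the environment for rule 1, so it stays [s].
/a/ (between /s/ and /f/) occurs in an unstressed syllable → [ə] by rule 4.
/f/ — between /a/ and /ɡ/; rule 1 does not apply here → [f].
/ɡ/ (between /f/ and /o/): no rule targets it → [ɡ].
Rule 4 applies to /o/ (between /ɡ/ and /ɡ/: in an unstressed syllable) → [ə].
/ɡ/ (between /o/ and /e/) is unaffected → [ɡ].
Rule 4 applies to /e/ (between /ɡ/ and /ʃ/: in an unstressed syllable) → [ə].
/ʃ/ — between /e/ and /i/, between two vowels — surfaces as [ʒ] (rule 1).
/i/ — between /ʃ/ and /l/; rule 4 does not apply here → [i].
/l/ — between /i/ and /f/, word-finally or immediately before a consonant — surfaces as [ɫ] (rule 3).
/f/ (between /l/ and /o/) fails the environment for rule 1, so it stays [f].
/o/ meets the environment for rule 4 (in an unstressed syllable) → [ə].

[səfɡəɡəˈʒiɫfə]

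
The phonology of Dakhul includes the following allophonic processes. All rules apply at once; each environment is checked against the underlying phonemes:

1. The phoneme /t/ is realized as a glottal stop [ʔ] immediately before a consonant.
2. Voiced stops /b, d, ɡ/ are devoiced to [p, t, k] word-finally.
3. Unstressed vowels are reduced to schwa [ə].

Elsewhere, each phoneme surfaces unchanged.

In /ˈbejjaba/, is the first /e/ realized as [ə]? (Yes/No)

No

/e/ (between /b/ and /j/): rule 3 targets it, but not in an unstressed syllable → unchanged [e].
The actual realization is [e], not [ə].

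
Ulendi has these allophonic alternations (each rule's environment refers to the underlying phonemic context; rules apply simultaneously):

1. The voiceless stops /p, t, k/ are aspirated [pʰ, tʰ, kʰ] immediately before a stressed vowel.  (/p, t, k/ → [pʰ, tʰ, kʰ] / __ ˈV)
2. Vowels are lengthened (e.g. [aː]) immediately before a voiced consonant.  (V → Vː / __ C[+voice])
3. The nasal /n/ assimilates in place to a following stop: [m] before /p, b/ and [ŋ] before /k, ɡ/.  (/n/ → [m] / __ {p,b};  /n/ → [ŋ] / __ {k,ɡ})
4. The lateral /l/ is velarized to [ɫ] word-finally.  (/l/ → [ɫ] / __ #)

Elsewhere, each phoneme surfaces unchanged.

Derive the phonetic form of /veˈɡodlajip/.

[veːˈɡoːdlaːjip]

/v/ (word-initial) is unaffected → [v].
/e/ (between /v/ and /ɡ/) occurs before a voiced consonant → [eː] by rule 2.
/ɡ/ stays [ɡ].
/o/ (between /ɡ/ and /d/) occurs before a voiced consonant → [oː] by rule 2.
/d/ (between /o/ and /l/) is unaffected → [d].
/l/ — between /d/ and /a/; rule 4 does not apply here → [l].
Rule 2 applies to /a/ (between /l/ and /j/: before a voiced consonant) → [aː].
/j/ (between /a/ and /i/) is unaffected → [j].
/i/ — between /j/ and /p/; rule 2 does not apply here → [i].
/p/ — word-final; rule 1 does not apply here → [p].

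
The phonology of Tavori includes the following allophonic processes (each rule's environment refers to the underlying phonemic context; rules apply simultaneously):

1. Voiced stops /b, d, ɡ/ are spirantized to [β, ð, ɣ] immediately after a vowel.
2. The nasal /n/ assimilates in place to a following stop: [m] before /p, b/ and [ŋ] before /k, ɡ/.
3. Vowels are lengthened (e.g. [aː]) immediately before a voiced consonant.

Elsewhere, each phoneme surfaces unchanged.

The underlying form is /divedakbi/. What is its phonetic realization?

[diːveːðakbi]

/d/ (word-initial) is in the target of rule 1 but the environment (immediately after a vowel) is not met → [d].
/i/ (between /d/ and /v/): before a voiced consonant, so rule 3 applies → [iː].
/v/ (between /i/ and /e/): no rule targets it → [v].
/e/ (between /v/ and /d/) occurs before a voiced consonant → [eː] by rule 3.
/d/ meets the environment for rule 1 (immediately after a vowel) → [ð].
/a/ (between /d/ and /k/) is in the target of rule 3 but the environment (before a voiced consonant) is not met → [a].
/k/ (between /a/ and /b/) is unaffected → [k].
/b/ — between /k/ and /i/; rule 1 does not apply here → [b].
/i/ — word-final; rule 3 does not apply here → [i].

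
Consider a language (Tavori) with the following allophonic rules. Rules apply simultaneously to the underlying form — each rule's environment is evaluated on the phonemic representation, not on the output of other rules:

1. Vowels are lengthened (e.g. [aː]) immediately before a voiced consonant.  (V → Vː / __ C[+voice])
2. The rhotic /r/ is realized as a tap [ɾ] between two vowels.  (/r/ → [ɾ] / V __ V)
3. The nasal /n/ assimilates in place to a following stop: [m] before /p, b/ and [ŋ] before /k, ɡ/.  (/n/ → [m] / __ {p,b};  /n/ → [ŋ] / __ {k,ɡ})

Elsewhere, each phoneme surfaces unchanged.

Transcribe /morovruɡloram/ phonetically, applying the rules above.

[moːɾoːvruːɡloːɾaːm]

/m/ — not in any rule's target class → [m].
/o/ (between /m/ and /r/) occurs before a voiced consonant → [oː] by rule 1.
/r/ — between /o/ and /o/, between two vowels — surfaces as [ɾ] (rule 2).
/o/ (between /r/ and /v/) occurs before a voiced consonant → [oː] by rule 1.
/v/ — not in any rule's target class → [v].
/r/ (between /v/ and /u/) fails the environment for rule 2, so it stays [r].
Rule 1 applies to /u/ (between /r/ and /ɡ/: before a voiced consonant) → [uː].
/ɡ/ — not in any rule's target class → [ɡ].
/l/ stays [l].
/o/ meets the environment for rule 1 (before a voiced consonant) → [oː].
/r/ (between /o/ and /a/): between two vowels, so rule 2 applies → [ɾ].
/a/ meets the environment for rule 1 (before a voiced consonant) → [aː].
/m/ — not in any rule's target class → [m].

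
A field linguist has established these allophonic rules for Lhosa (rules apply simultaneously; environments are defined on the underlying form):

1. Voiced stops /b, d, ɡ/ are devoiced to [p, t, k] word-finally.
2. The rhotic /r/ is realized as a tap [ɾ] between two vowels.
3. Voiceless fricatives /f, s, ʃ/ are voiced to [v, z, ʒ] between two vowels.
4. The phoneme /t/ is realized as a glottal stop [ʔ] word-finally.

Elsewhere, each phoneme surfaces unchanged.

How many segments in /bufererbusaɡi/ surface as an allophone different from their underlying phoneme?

3

Segments that undergo a rule: /f/ → [v] (rule 3); /r/ → [ɾ] (rule 2); /s/ → [z] (rule 3).
All other segments surface unchanged.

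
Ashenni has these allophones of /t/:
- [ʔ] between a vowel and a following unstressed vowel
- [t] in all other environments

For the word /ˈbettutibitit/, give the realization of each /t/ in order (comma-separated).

Occurrence 1 (position 3): no conditioning environment matches → elsewhere allophone [t].
Occurrence 2 (position 4): no conditioning environment matches → elsewhere allophone [t].
Occurrence 3 (position 6): between a vowel and a following unstressed vowel → [ʔ].
Occurrence 4 (position 10): between a vowel and a following unstressed vowel → [ʔ].
Occurrence 5 (position 12): no conditioning environment matches → elsewhere allophone [t].

[t], [t], [ʔ], [ʔ], [t]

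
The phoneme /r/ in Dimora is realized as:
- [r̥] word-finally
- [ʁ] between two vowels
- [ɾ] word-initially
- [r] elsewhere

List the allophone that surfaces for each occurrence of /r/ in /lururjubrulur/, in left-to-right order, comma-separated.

Occurrence 1 (position 3): between two vowels → [ʁ].
Occurrence 2 (position 5): no conditioning environment matches → elsewhere allophone [r].
Occurrence 3 (position 9): no conditioning environment matches → elsewhere allophone [r].
Occurrence 4 (position 13): word-finally → [r̥].

[ʁ], [r], [r], [r̥]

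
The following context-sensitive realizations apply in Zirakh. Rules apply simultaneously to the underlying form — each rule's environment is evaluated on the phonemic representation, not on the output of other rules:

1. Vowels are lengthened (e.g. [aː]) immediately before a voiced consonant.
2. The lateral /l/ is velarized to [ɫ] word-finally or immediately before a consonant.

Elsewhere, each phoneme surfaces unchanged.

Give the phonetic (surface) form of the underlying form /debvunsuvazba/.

/d/ (word-initial) is unaffected → [d].
/e/ (between /d/ and /b/): before a voiced consonant, so rule 1 applies → [eː].
/b/ stays [b].
/v/ (between /b/ and /u/) is unaffected → [v].
/u/ (between /v/ and /n/) occurs before a voiced consonant → [uː] by rule 1.
/n/ stays [n].
/s/ stays [s].
/u/ meets the environment for rule 1 (before a voiced consonant) → [uː].
/v/ stays [v].
/a/ (between /v/ and /z/) occurs before a voiced consonant → [aː] by rule 1.
/z/ (between /a/ and /b/): no rule targets it → [z].
/b/ stays [b].
/a/ — word-final; rule 1 does not apply here → [a].

[deːbvuːnsuːvaːzba]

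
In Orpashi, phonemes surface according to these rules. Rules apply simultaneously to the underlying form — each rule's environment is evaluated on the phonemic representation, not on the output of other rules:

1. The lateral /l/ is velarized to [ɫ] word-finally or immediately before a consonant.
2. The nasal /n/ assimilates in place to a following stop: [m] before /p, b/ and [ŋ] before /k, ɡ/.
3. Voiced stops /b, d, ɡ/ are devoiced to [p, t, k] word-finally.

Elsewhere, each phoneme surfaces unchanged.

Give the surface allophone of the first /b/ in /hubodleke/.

/b/ (between /u/ and /o/) fails the environment for rule 3, so it stays [b].

[b]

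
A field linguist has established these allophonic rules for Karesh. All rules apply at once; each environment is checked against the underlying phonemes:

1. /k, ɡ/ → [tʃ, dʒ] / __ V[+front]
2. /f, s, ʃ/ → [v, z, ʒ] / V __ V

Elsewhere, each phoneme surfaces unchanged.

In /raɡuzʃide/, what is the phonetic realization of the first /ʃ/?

[ʃ]

/ʃ/ (between /z/ and /i/) is in the target of rule 2 but the environment (between two vowels) is not met → [ʃ].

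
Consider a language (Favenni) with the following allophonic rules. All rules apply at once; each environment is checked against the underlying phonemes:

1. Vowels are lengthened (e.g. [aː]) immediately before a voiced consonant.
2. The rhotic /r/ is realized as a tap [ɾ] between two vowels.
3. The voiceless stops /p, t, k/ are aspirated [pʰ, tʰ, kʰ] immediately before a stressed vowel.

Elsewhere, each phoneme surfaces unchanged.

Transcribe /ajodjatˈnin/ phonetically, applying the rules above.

[aːjoːdjatˈniːn]

/a/ meets the environment for rule 1 (before a voiced consonant) → [aː].
/j/ (between /a/ and /o/) is unaffected → [j].
Rule 1 applies to /o/ (between /j/ and /d/: before a voiced consonant) → [oː].
/d/ stays [d].
/j/ (between /d/ and /a/): no rule targets it → [j].
/a/ (between /j/ and /t/) is in the target of rule 1 but the environment (before a voiced consonant) is not met → [a].
/t/ (between /a/ and /n/) is in the target of rule 3 but the environment (immediately before a stressed vowel) is not met → [t].
/n/ (between /t/ and /i/): no rule targets it → [n].
Rule 1 applies to /i/ (between /n/ and /n/: before a voiced consonant) → [iː].
/n/ (word-final): no rule targets it → [n].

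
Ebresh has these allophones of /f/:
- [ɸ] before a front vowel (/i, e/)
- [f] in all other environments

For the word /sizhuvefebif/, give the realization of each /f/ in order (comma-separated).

[ɸ], [f]

Occurrence 1 (position 8): before a front vowel (/i, e/) → [ɸ].
Occurrence 2 (position 12): no conditioning environment matches → elsewhere allophone [f].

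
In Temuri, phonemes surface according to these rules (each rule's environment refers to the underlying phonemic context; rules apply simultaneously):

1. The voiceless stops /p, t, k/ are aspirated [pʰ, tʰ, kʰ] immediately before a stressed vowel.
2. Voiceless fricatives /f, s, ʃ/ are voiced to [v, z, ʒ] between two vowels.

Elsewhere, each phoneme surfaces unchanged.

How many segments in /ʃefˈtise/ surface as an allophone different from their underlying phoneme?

2

Segments that undergo a rule: /t/ → [tʰ] (rule 1); /s/ → [z] (rule 2).
All other segments surface unchanged.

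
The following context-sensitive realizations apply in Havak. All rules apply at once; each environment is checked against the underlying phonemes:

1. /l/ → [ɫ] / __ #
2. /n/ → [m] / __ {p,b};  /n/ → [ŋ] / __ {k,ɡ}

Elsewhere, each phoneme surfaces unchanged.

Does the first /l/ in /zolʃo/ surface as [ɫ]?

No

/l/ — between /o/ and /ʃ/; rule 1 does not apply here → [l].
The actual realization is [l], not [ɫ].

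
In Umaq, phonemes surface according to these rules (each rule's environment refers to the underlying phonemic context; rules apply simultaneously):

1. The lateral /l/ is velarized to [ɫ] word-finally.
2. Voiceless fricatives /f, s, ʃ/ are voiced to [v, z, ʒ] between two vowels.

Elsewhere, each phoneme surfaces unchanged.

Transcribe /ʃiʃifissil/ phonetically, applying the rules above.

/ʃ/ (word-initial): rule 2 targets it, but not between two vowels → unchanged [ʃ].
/i/ (between /ʃ/ and /ʃ/) is unaffected → [i].
Rule 2 applies to /ʃ/ (between /i/ and /i/: between two vowels) → [ʒ].
/i/ — not in any rule's target class → [i].
/f/ (between /i/ and /i/) occurs between two vowels → [v] by rule 2.
/i/ stays [i].
/s/ (between /i/ and /s/): rule 2 targets it, but not between two vowels → unchanged [s].
/s/ (between /s/ and /i/): rule 2 targets it, but not between two vowels → unchanged [s].
/i/ — not in any rule's target class → [i].
/l/ (word-final): word-finally, so rule 1 applies → [ɫ].

[ʃiʒivissiɫ]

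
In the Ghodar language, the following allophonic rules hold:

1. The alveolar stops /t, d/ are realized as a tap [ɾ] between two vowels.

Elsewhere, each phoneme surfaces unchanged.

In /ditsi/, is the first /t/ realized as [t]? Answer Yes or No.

/t/ (between /i/ and /s/): rule 1 targets it, but not between two vowels → unchanged [t].
The actual realization is [t], which matches [t].

Yes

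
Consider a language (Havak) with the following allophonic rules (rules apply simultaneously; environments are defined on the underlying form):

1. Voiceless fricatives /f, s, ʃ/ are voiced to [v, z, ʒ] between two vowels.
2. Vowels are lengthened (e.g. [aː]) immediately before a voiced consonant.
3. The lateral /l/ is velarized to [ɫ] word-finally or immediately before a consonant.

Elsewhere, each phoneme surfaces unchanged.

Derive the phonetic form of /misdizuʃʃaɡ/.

/i/ (between /m/ and /s/): rule 2 targets it, but not before a voiced consonant → unchanged [i].
/s/ (between /i/ and /d/) is in the target of rule 1 but the environment (between two vowels) is not met → [s].
/i/ (between /d/ and /z/) occurs before a voiced consonant → [iː] by rule 2.
/u/ (between /z/ and /ʃ/): rule 2 targets it, but not before a voiced consonant → unchanged [u].
/ʃ/ (between /u/ and /ʃ/) fails the environment for rule 1, so it stays [ʃ].
/ʃ/ (between /ʃ/ and /a/): rule 1 targets it, but not between two vowels → unchanged [ʃ].
/a/ meets the environment for rule 2 (before a voiced consonant) → [aː].

[misdiːzuʃʃaːɡ]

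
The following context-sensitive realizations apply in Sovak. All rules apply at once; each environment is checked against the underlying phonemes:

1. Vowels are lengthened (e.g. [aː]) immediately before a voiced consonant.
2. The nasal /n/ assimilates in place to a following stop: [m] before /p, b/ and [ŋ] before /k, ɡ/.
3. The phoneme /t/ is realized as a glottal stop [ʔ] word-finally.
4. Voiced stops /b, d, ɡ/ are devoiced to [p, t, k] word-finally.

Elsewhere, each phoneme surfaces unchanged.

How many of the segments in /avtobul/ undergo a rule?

3

Segments that undergo a rule: /a/ → [aː] (rule 1); /o/ → [oː] (rule 1); /u/ → [uː] (rule 1).
All other segments surface unchanged.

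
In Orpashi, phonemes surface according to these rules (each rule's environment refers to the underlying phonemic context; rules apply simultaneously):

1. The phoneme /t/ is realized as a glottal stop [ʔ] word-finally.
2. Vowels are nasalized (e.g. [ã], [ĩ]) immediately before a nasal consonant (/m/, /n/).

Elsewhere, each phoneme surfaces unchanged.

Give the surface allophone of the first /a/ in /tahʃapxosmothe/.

[a]

/a/ (between /t/ and /h/) is in the target of rule 2 but the environment (before a nasal consonant) is not met → [a].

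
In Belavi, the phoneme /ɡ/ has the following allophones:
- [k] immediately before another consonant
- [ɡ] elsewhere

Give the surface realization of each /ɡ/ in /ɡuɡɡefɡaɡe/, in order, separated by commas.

Occurrence 1 (position 1): no conditioning environment matches → elsewhere allophone [ɡ].
Occurrence 2 (position 3): immediately before another consonant → [k].
Occurrence 3 (position 4): no conditioning environment matches → elsewhere allophone [ɡ].
Occurrence 4 (position 7): no conditioning environment matches → elsewhere allophone [ɡ].
Occurrence 5 (position 9): no conditioning environment matches → elsewhere allophone [ɡ].

[ɡ], [k], [ɡ], [ɡ], [ɡ]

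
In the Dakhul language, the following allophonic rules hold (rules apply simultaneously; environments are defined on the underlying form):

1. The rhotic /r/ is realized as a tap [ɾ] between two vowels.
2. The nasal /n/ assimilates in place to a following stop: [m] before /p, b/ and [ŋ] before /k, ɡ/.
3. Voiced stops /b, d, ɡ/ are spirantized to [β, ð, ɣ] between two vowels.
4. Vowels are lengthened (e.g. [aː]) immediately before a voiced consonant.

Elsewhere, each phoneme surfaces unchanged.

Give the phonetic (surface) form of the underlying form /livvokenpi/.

[liːvvokeːmpi]

/i/ — between /l/ and /v/, before a voiced consonant — surfaces as [iː] (rule 4).
/o/ — between /v/ and /k/; rule 4 does not apply here → [o].
/e/ (between /k/ and /n/) occurs before a voiced consonant → [eː] by rule 4.
/n/ — between /e/ and /p/, before a labial or velar stop — surfaces as [m] (rule 2).
/i/ (word-final) fails the environment for rule 4, so it stays [i].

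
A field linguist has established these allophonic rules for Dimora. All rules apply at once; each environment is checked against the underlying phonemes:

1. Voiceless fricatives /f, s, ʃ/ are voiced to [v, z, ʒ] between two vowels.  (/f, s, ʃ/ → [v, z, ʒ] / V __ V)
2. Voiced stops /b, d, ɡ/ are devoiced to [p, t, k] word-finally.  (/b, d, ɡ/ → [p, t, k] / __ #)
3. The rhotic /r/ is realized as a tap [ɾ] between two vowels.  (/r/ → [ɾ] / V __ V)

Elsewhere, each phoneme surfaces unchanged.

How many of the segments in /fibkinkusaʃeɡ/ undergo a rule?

3

Segments that undergo a rule: /s/ → [z] (rule 1); /ʃ/ → [ʒ] (rule 1); /ɡ/ → [k] (rule 2).
All other segments surface unchanged.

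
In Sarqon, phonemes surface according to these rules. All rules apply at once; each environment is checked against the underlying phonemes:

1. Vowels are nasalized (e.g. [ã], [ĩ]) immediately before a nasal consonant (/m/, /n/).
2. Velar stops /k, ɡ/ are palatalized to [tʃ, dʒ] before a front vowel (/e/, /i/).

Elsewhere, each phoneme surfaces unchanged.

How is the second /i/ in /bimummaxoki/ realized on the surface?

/i/ (word-final): rule 1 targets it, but not before a nasal consonant → unchanged [i].

[i]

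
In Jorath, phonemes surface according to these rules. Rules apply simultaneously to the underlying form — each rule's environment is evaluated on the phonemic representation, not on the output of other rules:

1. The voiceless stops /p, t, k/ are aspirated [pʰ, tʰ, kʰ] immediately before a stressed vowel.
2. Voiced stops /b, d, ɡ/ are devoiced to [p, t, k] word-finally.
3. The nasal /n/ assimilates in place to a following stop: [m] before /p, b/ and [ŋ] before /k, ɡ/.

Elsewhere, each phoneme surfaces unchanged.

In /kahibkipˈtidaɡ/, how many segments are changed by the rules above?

2

Segments that undergo a rule: /t/ → [tʰ] (rule 1); /ɡ/ → [k] (rule 2).
All other segments surface unchanged.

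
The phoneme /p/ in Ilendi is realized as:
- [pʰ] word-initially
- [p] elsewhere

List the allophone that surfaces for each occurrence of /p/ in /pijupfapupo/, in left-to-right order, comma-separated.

[pʰ], [p], [p], [p]

Occurrence 1 (position 1): word-initially → [pʰ].
Occurrence 2 (position 5): no conditioning environment matches → elsewhere allophone [p].
Occurrence 3 (position 8): no conditioning environment matches → elsewhere allophone [p].
Occurrence 4 (position 10): no conditioning environment matches → elsewhere allophone [p].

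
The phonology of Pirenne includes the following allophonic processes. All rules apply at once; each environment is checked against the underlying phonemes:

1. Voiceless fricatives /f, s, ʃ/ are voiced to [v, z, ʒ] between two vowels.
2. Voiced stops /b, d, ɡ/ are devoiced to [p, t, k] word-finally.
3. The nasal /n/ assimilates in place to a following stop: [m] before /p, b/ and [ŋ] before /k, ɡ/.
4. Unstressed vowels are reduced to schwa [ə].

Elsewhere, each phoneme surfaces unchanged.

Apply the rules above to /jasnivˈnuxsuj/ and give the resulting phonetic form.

[jəsnəvˈnuxsəj]

/j/ — not in any rule's target class → [j].
/a/ meets the environment for rule 4 (in an unstressed syllable) → [ə].
/s/ (between /a/ and /n/): rule 1 targets it, but not between two vowels → unchanged [s].
/n/ — between /s/ and /i/; rule 3 does not apply here → [n].
Rule 4 applies to /i/ (between /n/ and /v/: in an unstressed syllable) → [ə].
/v/ (between /i/ and /n/) is unaffected → [v].
/n/ — between /v/ and /u/; rule 3 does not apply here → [n].
/u/ (between /n/ and /x/): rule 4 targets it, but not in an unstressed syllable → unchanged [u].
/x/ — not in any rule's target class → [x].
/s/ — between /x/ and /u/; rule 1 does not apply here → [s].
/u/ meets the environment for rule 4 (in an unstressed syllable) → [ə].
/j/ stays [j].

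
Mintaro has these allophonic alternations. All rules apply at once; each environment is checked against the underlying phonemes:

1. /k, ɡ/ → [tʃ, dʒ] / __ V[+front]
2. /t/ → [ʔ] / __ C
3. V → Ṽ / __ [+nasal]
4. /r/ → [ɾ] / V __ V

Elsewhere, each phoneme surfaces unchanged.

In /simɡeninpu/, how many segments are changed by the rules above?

Segments that undergo a rule: /i/ → [ĩ] (rule 3); /ɡ/ → [dʒ] (rule 1); /e/ → [ẽ] (rule 3); /i/ → [ĩ] (rule 3).
All other segments surface unchanged.

4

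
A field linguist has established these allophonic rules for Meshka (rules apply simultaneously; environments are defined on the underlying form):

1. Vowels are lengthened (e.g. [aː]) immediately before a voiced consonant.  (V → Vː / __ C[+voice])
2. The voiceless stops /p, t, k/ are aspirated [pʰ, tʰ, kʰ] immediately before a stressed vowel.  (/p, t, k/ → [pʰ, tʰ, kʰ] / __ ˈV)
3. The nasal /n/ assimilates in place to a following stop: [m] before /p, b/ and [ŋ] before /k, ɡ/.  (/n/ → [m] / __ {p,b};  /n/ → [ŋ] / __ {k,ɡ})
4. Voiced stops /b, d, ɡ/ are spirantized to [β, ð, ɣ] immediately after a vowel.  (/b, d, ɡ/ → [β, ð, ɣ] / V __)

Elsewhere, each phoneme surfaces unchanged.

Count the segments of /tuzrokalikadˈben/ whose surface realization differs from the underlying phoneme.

Segments that undergo a rule: /u/ → [uː] (rule 1); /a/ → [aː] (rule 1); /a/ → [aː] (rule 1); /d/ → [ð] (rule 4); /e/ → [eː] (rule 1).
All other segments surface unchanged.

5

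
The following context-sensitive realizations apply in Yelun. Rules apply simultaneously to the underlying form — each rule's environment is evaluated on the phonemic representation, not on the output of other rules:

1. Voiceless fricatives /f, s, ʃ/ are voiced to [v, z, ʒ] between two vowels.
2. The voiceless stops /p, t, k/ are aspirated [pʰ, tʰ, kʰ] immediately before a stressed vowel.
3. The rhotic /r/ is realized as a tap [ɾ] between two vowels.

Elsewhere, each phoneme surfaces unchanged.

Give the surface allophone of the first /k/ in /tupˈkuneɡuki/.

/k/ — between /p/ and /u/, immediately before a stressed vowel — surfaces as [kʰ] (rule 2).

[kʰ]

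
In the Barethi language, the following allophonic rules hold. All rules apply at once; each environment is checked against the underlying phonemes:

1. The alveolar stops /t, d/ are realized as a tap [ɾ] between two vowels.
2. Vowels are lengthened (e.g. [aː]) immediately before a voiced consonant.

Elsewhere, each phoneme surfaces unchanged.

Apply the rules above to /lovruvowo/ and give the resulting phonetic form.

/l/ (word-initial) is unaffected → [l].
/o/ — between /l/ and /v/, before a voiced consonant — surfaces as [oː] (rule 2).
/v/ — not in any rule's target class → [v].
/r/ (between /v/ and /u/) is unaffected → [r].
/u/ meets the environment for rule 2 (before a voiced consonant) → [uː].
/v/ (between /u/ and /o/): no rule targets it → [v].
/o/ (between /v/ and /w/) occurs before a voiced consonant → [oː] by rule 2.
/w/ (between /o/ and /o/) is unaffected → [w].
/o/ (word-final): rule 2 targets it, but not before a voiced consonant → unchanged [o].

[loːvruːvoːwo]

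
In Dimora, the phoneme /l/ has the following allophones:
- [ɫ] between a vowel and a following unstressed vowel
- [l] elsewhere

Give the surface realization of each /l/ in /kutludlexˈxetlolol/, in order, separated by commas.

[l], [l], [l], [ɫ], [l]

Occurrence 1 (position 4): no conditioning environment matches → elsewhere allophone [l].
Occurrence 2 (position 7): no conditioning environment matches → elsewhere allophone [l].
Occurrence 3 (position 13): no conditioning environment matches → elsewhere allophone [l].
Occurrence 4 (position 15): between a vowel and a following unstressed vowel → [ɫ].
Occurrence 5 (position 17): no conditioning environment matches → elsewhere allophone [l].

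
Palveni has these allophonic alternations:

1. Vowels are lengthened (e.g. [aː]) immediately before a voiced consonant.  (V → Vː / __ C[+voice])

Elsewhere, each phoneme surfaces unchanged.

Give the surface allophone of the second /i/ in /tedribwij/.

[iː]

/i/ meets the environment for rule 1 (before a voiced consonant) → [iː].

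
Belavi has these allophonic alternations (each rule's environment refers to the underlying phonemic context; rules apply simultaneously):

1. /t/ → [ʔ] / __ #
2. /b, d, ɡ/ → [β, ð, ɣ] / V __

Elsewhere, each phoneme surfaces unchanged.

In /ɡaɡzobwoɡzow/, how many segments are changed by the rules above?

Segments that undergo a rule: /ɡ/ → [ɣ] (rule 2); /b/ → [β] (rule 2); /ɡ/ → [ɣ] (rule 2).
All other segments surface unchanged.

3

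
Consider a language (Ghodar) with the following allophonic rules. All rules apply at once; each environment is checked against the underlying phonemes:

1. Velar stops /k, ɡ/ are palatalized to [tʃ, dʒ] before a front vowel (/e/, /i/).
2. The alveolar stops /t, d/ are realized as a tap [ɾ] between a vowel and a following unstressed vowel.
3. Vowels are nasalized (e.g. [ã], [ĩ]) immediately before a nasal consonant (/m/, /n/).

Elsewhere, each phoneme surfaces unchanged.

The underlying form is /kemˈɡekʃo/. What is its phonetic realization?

[tʃẽmˈdʒekʃo]

/k/ — word-initial, before a front vowel — surfaces as [tʃ] (rule 1).
/e/ meets the environment for rule 3 (before a nasal consonant) → [ẽ].
/m/ — not in any rule's target class → [m].
/ɡ/ meets the environment for rule 1 (before a front vowel) → [dʒ].
/e/ (between /ɡ/ and /k/): rule 3 targets it, but not before a nasal consonant → unchanged [e].
/k/ (between /e/ and /ʃ/) is in the target of rule 1 but the environment (before a front vowel) is not met → [k].
/ʃ/ — not in any rule's target class → [ʃ].
/o/ — word-final; rule 3 does not apply here → [o].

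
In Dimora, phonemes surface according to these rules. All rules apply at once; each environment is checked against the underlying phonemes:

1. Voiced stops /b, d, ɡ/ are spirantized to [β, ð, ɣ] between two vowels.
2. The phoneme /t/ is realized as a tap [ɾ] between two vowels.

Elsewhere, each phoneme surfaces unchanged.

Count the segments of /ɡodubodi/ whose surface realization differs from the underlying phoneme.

Segments that undergo a rule: /d/ → [ð] (rule 1); /b/ → [β] (rule 1); /d/ → [ð] (rule 1).
All other segments surface unchanged.

3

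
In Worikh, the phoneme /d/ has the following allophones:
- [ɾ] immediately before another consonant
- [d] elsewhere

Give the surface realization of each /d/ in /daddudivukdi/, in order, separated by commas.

Occurrence 1 (position 1): no conditioning environment matches → elsewhere allophone [d].
Occurrence 2 (position 3): immediately before another consonant → [ɾ].
Occurrence 3 (position 4): no conditioning environment matches → elsewhere allophone [d].
Occurrence 4 (position 6): no conditioning environment matches → elsewhere allophone [d].
Occurrence 5 (position 11): no conditioning environment matches → elsewhere allophone [d].

[d], [ɾ], [d], [d], [d]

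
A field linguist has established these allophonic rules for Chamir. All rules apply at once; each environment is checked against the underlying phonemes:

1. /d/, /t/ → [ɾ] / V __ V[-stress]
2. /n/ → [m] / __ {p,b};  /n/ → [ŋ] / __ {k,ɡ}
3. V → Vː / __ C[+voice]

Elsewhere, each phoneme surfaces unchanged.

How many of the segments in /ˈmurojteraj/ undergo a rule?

4

Segments that undergo a rule: /u/ → [uː] (rule 3); /o/ → [oː] (rule 3); /e/ → [eː] (rule 3); /a/ → [aː] (rule 3).
All other segments surface unchanged.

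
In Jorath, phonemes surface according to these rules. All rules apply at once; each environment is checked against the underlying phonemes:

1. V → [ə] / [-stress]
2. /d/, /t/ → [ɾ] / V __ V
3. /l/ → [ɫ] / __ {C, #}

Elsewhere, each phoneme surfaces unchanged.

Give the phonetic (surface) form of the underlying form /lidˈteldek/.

[lədˈteɫdək]

/l/ (word-initial) is in the target of rule 3 but the environment (word-finally or immediately before a consonant) is not met → [l].
/i/ meets the environment for rule 1 (in an unstressed syllable) → [ə].
/d/ (between /i/ and /t/) is in the target of rule 2 but the environment (between two vowels) is not met → [d].
/t/ (between /d/ and /e/) is in the target of rule 2 but the environment (between two vowels) is not met → [t].
/e/ (between /t/ and /l/) is in the target of rule 1 but the environment (in an unstressed syllable) is not met → [e].
/l/ (between /e/ and /d/): word-finally or immediately before a consonant, so rule 3 applies → [ɫ].
/d/ — between /l/ and /e/; rule 2 does not apply here → [d].
/e/ — between /d/ and /k/, in an unstressed syllable — surfaces as [ə] (rule 1).
/k/ (word-final): no rule targets it → [k].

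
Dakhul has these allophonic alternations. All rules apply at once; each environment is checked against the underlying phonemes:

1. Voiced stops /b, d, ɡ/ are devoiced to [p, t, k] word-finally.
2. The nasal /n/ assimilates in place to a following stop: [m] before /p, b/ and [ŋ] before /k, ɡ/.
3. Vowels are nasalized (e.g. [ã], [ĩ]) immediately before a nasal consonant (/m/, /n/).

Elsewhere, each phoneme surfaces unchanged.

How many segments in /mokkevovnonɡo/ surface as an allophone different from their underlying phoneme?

2

Segments that undergo a rule: /o/ → [õ] (rule 3); /n/ → [ŋ] (rule 2).
All other segments surface unchanged.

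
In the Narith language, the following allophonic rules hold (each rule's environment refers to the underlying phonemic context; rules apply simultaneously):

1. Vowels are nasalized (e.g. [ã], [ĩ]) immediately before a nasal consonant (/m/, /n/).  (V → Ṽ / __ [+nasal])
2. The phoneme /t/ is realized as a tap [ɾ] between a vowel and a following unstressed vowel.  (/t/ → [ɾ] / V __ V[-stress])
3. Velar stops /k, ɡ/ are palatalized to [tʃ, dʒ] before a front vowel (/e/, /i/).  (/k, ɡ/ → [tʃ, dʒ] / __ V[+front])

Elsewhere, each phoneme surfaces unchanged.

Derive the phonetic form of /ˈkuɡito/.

/k/ — word-initial; rule 3 does not apply here → [k].
/u/ (between /k/ and /ɡ/): rule 1 targets it, but not before a nasal consonant → unchanged [u].
Rule 3 applies to /ɡ/ (between /u/ and /i/: before a front vowel) → [dʒ].
/i/ (between /ɡ/ and /t/) fails the environment for rule 1, so it stays [i].
/t/ (between /i/ and /o/) occurs between a vowel and a following unstressed vowel → [ɾ] by rule 2.
/o/ — word-final; rule 1 does not apply here → [o].

[ˈkudʒiɾo]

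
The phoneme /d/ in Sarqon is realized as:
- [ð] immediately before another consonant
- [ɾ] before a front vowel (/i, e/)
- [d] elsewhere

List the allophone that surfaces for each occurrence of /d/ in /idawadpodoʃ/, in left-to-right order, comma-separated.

[d], [ð], [d]

Occurrence 1 (position 2): no conditioning environment matches → elsewhere allophone [d].
Occurrence 2 (position 6): immediately before another consonant → [ð].
Occurrence 3 (position 9): no conditioning environment matches → elsewhere allophone [d].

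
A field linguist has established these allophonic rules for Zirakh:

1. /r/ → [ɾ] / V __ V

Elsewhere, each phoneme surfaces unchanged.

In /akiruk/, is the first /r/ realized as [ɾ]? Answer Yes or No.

/r/ meets the environment for rule 1 (between two vowels) → [ɾ].
The actual realization is [ɾ], which matches [ɾ].

Yes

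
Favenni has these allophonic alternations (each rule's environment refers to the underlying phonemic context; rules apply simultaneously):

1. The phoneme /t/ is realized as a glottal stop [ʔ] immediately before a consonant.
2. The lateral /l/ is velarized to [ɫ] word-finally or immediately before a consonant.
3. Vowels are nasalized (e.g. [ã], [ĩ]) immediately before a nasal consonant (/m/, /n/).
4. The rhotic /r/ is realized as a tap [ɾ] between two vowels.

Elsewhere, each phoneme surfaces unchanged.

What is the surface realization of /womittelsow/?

[wõmiʔteɫsow]

/w/ — not in any rule's target class → [w].
Rule 3 applies to /o/ (between /w/ and /m/: before a nasal consonant) → [õ].
/m/ — not in any rule's target class → [m].
/i/ (between /m/ and /t/): rule 3 targets it, but not before a nasal consonant → unchanged [i].
/t/ (between /i/ and /t/) occurs immediately before a consonant → [ʔ] by rule 1.
/t/ — between /t/ and /e/; rule 1 does not apply here → [t].
/e/ — between /t/ and /l/; rule 3 does not apply here → [e].
Rule 2 applies to /l/ (between /e/ and /s/: word-finally or immediately before a consonant) → [ɫ].
/s/ — not in any rule's target class → [s].
/o/ (between /s/ and /w/) is in the target of rule 3 but the environment (before a nasal consonant) is not met → [o].
/w/ (word-final) is unaffected → [w].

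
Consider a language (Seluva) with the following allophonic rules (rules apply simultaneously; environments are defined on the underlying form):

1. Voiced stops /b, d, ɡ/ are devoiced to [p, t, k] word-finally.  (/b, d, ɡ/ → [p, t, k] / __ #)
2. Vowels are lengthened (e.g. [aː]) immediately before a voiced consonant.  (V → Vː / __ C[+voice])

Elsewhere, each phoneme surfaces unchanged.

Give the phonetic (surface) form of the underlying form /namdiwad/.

/n/ stays [n].
/a/ — between /n/ and /m/, before a voiced consonant — surfaces as [aː] (rule 2).
/m/ stays [m].
/d/ (between /m/ and /i/) is in the target of rule 1 but the environment (word-finally) is not met → [d].
Rule 2 applies to /i/ (between /d/ and /w/: before a voiced consonant) → [iː].
/w/ stays [w].
/a/ (between /w/ and /d/) occurs before a voiced consonant → [aː] by rule 2.
Rule 1 applies to /d/ (word-final: word-finally) → [t].

[naːmdiːwaːt]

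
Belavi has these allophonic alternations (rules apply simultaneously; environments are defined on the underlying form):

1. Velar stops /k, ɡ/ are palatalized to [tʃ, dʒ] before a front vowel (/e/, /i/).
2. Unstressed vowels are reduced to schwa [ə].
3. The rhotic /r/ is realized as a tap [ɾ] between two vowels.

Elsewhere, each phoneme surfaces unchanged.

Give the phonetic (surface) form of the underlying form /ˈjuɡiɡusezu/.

[ˈjudʒəɡəsəzə]

/j/ (word-initial) is unaffected → [j].
/u/ (between /j/ and /ɡ/) is in the target of rule 2 but the environment (in an unstressed syllable) is not met → [u].
/ɡ/ meets the environment for rule 1 (before a front vowel) → [dʒ].
/i/ meets the environment for rule 2 (in an unstressed syllable) → [ə].
/ɡ/ (between /i/ and /u/): rule 1 targets it, but not before a front vowel → unchanged [ɡ].
/u/ (between /ɡ/ and /s/): in an unstressed syllable, so rule 2 applies → [ə].
/s/ (between /u/ and /e/) is unaffected → [s].
/e/ meets the environment for rule 2 (in an unstressed syllable) → [ə].
/z/ (between /e/ and /u/): no rule targets it → [z].
/u/ (word-final): in an unstressed syllable, so rule 2 applies → [ə].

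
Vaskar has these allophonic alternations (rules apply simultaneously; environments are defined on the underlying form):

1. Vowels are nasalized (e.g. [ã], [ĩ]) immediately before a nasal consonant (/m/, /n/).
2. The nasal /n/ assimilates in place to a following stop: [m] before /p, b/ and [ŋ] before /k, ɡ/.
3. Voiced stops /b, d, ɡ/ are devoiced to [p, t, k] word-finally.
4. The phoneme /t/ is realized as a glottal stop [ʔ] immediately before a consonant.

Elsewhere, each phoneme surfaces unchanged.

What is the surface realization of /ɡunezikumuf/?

/ɡ/ — word-initial; rule 3 does not apply here → [ɡ].
Rule 1 applies to /u/ (between /ɡ/ and /n/: before a nasal consonant) → [ũ].
/n/ — between /u/ and /e/; rule 2 does not apply here → [n].
/e/ (between /n/ and /z/): rule 1 targets it, but not before a nasal consonant → unchanged [e].
/z/ (between /e/ and /i/) is unaffected → [z].
/i/ (between /z/ and /k/) is in the target of rule 1 but the environment (before a nasal consonant) is not met → [i].
/k/ stays [k].
/u/ (between /k/ and /m/): before a nasal consonant, so rule 1 applies → [ũ].
/m/ (between /u/ and /u/): no rule targets it → [m].
/u/ (between /m/ and /f/): rule 1 targets it, but not before a nasal consonant → unchanged [u].
/f/ — not in any rule's target class → [f].

[ɡũnezikũmuf]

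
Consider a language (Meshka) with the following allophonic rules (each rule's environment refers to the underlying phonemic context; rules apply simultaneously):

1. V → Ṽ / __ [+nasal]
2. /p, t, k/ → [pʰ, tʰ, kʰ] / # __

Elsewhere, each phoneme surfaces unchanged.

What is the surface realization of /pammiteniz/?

/p/ meets the environment for rule 2 (word-initially) → [pʰ].
Rule 1 applies to /a/ (between /p/ and /m/: before a nasal consonant) → [ã].
/m/ — not in any rule's target class → [m].
/m/ (between /m/ and /i/): no rule targets it → [m].
/i/ (between /m/ and /t/) fails the environment for rule 1, so it stays [i].
/t/ — between /i/ and /e/; rule 2 does not apply here → [t].
/e/ — between /t/ and /n/, before a nasal consonant — surfaces as [ẽ] (rule 1).
/n/ (between /e/ and /i/): no rule targets it → [n].
/i/ (between /n/ and /z/) is in the target of rule 1 but the environment (before a nasal consonant) is not met → [i].
/z/ (word-final): no rule targets it → [z].

[pʰãmmitẽniz]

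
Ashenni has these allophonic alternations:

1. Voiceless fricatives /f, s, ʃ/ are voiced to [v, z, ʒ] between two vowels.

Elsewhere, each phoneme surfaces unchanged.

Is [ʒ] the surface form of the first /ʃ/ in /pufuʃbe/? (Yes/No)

No

/ʃ/ (between /u/ and /b/): rule 1 targets it, but not between two vowels → unchanged [ʃ].
The actual realization is [ʃ], not [ʒ].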